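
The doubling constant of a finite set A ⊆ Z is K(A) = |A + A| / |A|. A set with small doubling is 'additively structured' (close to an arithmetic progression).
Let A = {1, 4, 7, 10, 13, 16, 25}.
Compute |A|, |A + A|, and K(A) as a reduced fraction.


|A| = 7.
Compute A + A by enumerating all 49 pairs.
A + A = {2, 5, 8, 11, 14, 17, 20, 23, 26, 29, 32, 35, 38, 41, 50}, so |A + A| = 15.
K = |A + A| / |A| = 15/7 (already in lowest terms) ≈ 2.1429.
Reference: AP of size 7 gives K = 13/7 ≈ 1.8571; a fully generic set of size 7 gives K ≈ 4.0000.

|A| = 7, |A + A| = 15, K = 15/7.


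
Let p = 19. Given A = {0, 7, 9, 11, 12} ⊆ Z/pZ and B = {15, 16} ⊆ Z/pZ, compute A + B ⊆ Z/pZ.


Work in Z/19Z: reduce every sum a + b modulo 19.
Enumerate all 10 pairs:
a = 0: 0+15=15, 0+16=16
a = 7: 7+15=3, 7+16=4
a = 9: 9+15=5, 9+16=6
a = 11: 11+15=7, 11+16=8
a = 12: 12+15=8, 12+16=9
Distinct residues collected: {3, 4, 5, 6, 7, 8, 9, 15, 16}
|A + B| = 9 (out of 19 total residues).

A + B = {3, 4, 5, 6, 7, 8, 9, 15, 16}


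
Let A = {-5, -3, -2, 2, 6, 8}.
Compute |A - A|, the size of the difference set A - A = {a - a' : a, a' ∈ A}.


A - A = {a - a' : a, a' ∈ A}; |A| = 6.
Bounds: 2|A|-1 ≤ |A - A| ≤ |A|² - |A| + 1, i.e. 11 ≤ |A - A| ≤ 31.
Note: 0 ∈ A - A always (from a - a). The set is symmetric: if d ∈ A - A then -d ∈ A - A.
Enumerate nonzero differences d = a - a' with a > a' (then include -d):
Positive differences: {1, 2, 3, 4, 5, 6, 7, 8, 9, 10, 11, 13}
Full difference set: {0} ∪ (positive diffs) ∪ (negative diffs).
|A - A| = 1 + 2·12 = 25 (matches direct enumeration: 25).

|A - A| = 25


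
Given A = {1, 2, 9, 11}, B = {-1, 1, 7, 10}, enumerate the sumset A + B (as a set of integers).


A + B = {a + b : a ∈ A, b ∈ B}.
Enumerate all |A|·|B| = 4·4 = 16 pairs (a, b) and collect distinct sums.
a = 1: 1+-1=0, 1+1=2, 1+7=8, 1+10=11
a = 2: 2+-1=1, 2+1=3, 2+7=9, 2+10=12
a = 9: 9+-1=8, 9+1=10, 9+7=16, 9+10=19
a = 11: 11+-1=10, 11+1=12, 11+7=18, 11+10=21
Collecting distinct sums: A + B = {0, 1, 2, 3, 8, 9, 10, 11, 12, 16, 18, 19, 21}
|A + B| = 13

A + B = {0, 1, 2, 3, 8, 9, 10, 11, 12, 16, 18, 19, 21}


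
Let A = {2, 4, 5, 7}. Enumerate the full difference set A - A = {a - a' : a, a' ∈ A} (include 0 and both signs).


A - A = {a - a' : a, a' ∈ A}.
Compute a - a' for each ordered pair (a, a'):
a = 2: 2-2=0, 2-4=-2, 2-5=-3, 2-7=-5
a = 4: 4-2=2, 4-4=0, 4-5=-1, 4-7=-3
a = 5: 5-2=3, 5-4=1, 5-5=0, 5-7=-2
a = 7: 7-2=5, 7-4=3, 7-5=2, 7-7=0
Collecting distinct values (and noting 0 appears from a-a):
A - A = {-5, -3, -2, -1, 0, 1, 2, 3, 5}
|A - A| = 9

A - A = {-5, -3, -2, -1, 0, 1, 2, 3, 5}


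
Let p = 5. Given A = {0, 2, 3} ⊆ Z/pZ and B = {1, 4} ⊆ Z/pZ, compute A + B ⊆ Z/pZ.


Work in Z/5Z: reduce every sum a + b modulo 5.
Enumerate all 6 pairs:
a = 0: 0+1=1, 0+4=4
a = 2: 2+1=3, 2+4=1
a = 3: 3+1=4, 3+4=2
Distinct residues collected: {1, 2, 3, 4}
|A + B| = 4 (out of 5 total residues).

A + B = {1, 2, 3, 4}


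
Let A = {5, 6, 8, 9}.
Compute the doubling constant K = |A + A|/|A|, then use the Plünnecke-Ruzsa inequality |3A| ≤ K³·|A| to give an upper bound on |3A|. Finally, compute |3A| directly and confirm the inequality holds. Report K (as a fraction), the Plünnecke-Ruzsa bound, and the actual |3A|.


|A| = 4.
Step 1: Compute A + A by enumerating all 16 pairs.
A + A = {10, 11, 12, 13, 14, 15, 16, 17, 18}, so |A + A| = 9.
Step 2: Doubling constant K = |A + A|/|A| = 9/4 = 9/4 ≈ 2.2500.
Step 3: Plünnecke-Ruzsa gives |3A| ≤ K³·|A| = (2.2500)³ · 4 ≈ 45.5625.
Step 4: Compute 3A = A + A + A directly by enumerating all triples (a,b,c) ∈ A³; |3A| = 13.
Step 5: Check 13 ≤ 45.5625? Yes ✓.

K = 9/4, Plünnecke-Ruzsa bound K³|A| ≈ 45.5625, |3A| = 13, inequality holds.


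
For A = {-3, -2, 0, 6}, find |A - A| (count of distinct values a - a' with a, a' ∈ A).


A - A = {a - a' : a, a' ∈ A}; |A| = 4.
Bounds: 2|A|-1 ≤ |A - A| ≤ |A|² - |A| + 1, i.e. 7 ≤ |A - A| ≤ 13.
Note: 0 ∈ A - A always (from a - a). The set is symmetric: if d ∈ A - A then -d ∈ A - A.
Enumerate nonzero differences d = a - a' with a > a' (then include -d):
Positive differences: {1, 2, 3, 6, 8, 9}
Full difference set: {0} ∪ (positive diffs) ∪ (negative diffs).
|A - A| = 1 + 2·6 = 13 (matches direct enumeration: 13).

|A - A| = 13


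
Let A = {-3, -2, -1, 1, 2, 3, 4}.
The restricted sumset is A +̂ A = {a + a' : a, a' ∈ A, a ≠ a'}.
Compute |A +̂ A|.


Restricted sumset: A +̂ A = {a + a' : a ∈ A, a' ∈ A, a ≠ a'}.
Equivalently, take A + A and drop any sum 2a that is achievable ONLY as a + a for a ∈ A (i.e. sums representable only with equal summands).
Enumerate pairs (a, a') with a < a' (symmetric, so each unordered pair gives one sum; this covers all a ≠ a'):
  -3 + -2 = -5
  -3 + -1 = -4
  -3 + 1 = -2
  -3 + 2 = -1
  -3 + 3 = 0
  -3 + 4 = 1
  -2 + -1 = -3
  -2 + 1 = -1
  -2 + 2 = 0
  -2 + 3 = 1
  -2 + 4 = 2
  -1 + 1 = 0
  -1 + 2 = 1
  -1 + 3 = 2
  -1 + 4 = 3
  1 + 2 = 3
  1 + 3 = 4
  1 + 4 = 5
  2 + 3 = 5
  2 + 4 = 6
  3 + 4 = 7
Collected distinct sums: {-5, -4, -3, -2, -1, 0, 1, 2, 3, 4, 5, 6, 7}
|A +̂ A| = 13
(Reference bound: |A +̂ A| ≥ 2|A| - 3 for |A| ≥ 2, with |A| = 7 giving ≥ 11.)

|A +̂ A| = 13


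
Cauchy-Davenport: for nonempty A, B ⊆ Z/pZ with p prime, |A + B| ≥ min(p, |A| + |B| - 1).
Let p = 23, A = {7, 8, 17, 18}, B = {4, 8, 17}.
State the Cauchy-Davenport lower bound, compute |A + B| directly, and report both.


Cauchy-Davenport: |A + B| ≥ min(p, |A| + |B| - 1) for A, B nonempty in Z/pZ.
|A| = 4, |B| = 3, p = 23.
CD lower bound = min(23, 4 + 3 - 1) = min(23, 6) = 6.
Compute A + B mod 23 directly:
a = 7: 7+4=11, 7+8=15, 7+17=1
a = 8: 8+4=12, 8+8=16, 8+17=2
a = 17: 17+4=21, 17+8=2, 17+17=11
a = 18: 18+4=22, 18+8=3, 18+17=12
A + B = {1, 2, 3, 11, 12, 15, 16, 21, 22}, so |A + B| = 9.
Verify: 9 ≥ 6? Yes ✓.

CD lower bound = 6, actual |A + B| = 9.


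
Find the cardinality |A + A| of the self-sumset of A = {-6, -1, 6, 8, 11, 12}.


A + A = {a + a' : a, a' ∈ A}; |A| = 6.
General bounds: 2|A| - 1 ≤ |A + A| ≤ |A|(|A|+1)/2, i.e. 11 ≤ |A + A| ≤ 21.
Lower bound 2|A|-1 is attained iff A is an arithmetic progression.
Enumerate sums a + a' for a ≤ a' (symmetric, so this suffices):
a = -6: -6+-6=-12, -6+-1=-7, -6+6=0, -6+8=2, -6+11=5, -6+12=6
a = -1: -1+-1=-2, -1+6=5, -1+8=7, -1+11=10, -1+12=11
a = 6: 6+6=12, 6+8=14, 6+11=17, 6+12=18
a = 8: 8+8=16, 8+11=19, 8+12=20
a = 11: 11+11=22, 11+12=23
a = 12: 12+12=24
Distinct sums: {-12, -7, -2, 0, 2, 5, 6, 7, 10, 11, 12, 14, 16, 17, 18, 19, 20, 22, 23, 24}
|A + A| = 20

|A + A| = 20


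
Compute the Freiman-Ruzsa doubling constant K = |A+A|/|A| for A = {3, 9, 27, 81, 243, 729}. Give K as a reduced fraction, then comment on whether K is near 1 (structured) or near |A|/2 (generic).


|A| = 6.
Compute A + A by enumerating all 36 pairs.
A + A = {6, 12, 18, 30, 36, 54, 84, 90, 108, 162, 246, 252, 270, 324, 486, 732, 738, 756, 810, 972, 1458}, so |A + A| = 21.
K = |A + A| / |A| = 21/6 = 7/2 ≈ 3.5000.
Reference: AP of size 6 gives K = 11/6 ≈ 1.8333; a fully generic set of size 6 gives K ≈ 3.5000.

|A| = 6, |A + A| = 21, K = 21/6 = 7/2.


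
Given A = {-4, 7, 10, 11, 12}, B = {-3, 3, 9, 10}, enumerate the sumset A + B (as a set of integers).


A + B = {a + b : a ∈ A, b ∈ B}.
Enumerate all |A|·|B| = 5·4 = 20 pairs (a, b) and collect distinct sums.
a = -4: -4+-3=-7, -4+3=-1, -4+9=5, -4+10=6
a = 7: 7+-3=4, 7+3=10, 7+9=16, 7+10=17
a = 10: 10+-3=7, 10+3=13, 10+9=19, 10+10=20
a = 11: 11+-3=8, 11+3=14, 11+9=20, 11+10=21
a = 12: 12+-3=9, 12+3=15, 12+9=21, 12+10=22
Collecting distinct sums: A + B = {-7, -1, 4, 5, 6, 7, 8, 9, 10, 13, 14, 15, 16, 17, 19, 20, 21, 22}
|A + B| = 18

A + B = {-7, -1, 4, 5, 6, 7, 8, 9, 10, 13, 14, 15, 16, 17, 19, 20, 21, 22}


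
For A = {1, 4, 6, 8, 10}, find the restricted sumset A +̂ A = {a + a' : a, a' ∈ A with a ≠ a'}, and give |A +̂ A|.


Restricted sumset: A +̂ A = {a + a' : a ∈ A, a' ∈ A, a ≠ a'}.
Equivalently, take A + A and drop any sum 2a that is achievable ONLY as a + a for a ∈ A (i.e. sums representable only with equal summands).
Enumerate pairs (a, a') with a < a' (symmetric, so each unordered pair gives one sum; this covers all a ≠ a'):
  1 + 4 = 5
  1 + 6 = 7
  1 + 8 = 9
  1 + 10 = 11
  4 + 6 = 10
  4 + 8 = 12
  4 + 10 = 14
  6 + 8 = 14
  6 + 10 = 16
  8 + 10 = 18
Collected distinct sums: {5, 7, 9, 10, 11, 12, 14, 16, 18}
|A +̂ A| = 9
(Reference bound: |A +̂ A| ≥ 2|A| - 3 for |A| ≥ 2, with |A| = 5 giving ≥ 7.)

|A +̂ A| = 9


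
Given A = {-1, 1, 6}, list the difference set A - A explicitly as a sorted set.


A - A = {a - a' : a, a' ∈ A}.
Compute a - a' for each ordered pair (a, a'):
a = -1: -1--1=0, -1-1=-2, -1-6=-7
a = 1: 1--1=2, 1-1=0, 1-6=-5
a = 6: 6--1=7, 6-1=5, 6-6=0
Collecting distinct values (and noting 0 appears from a-a):
A - A = {-7, -5, -2, 0, 2, 5, 7}
|A - A| = 7

A - A = {-7, -5, -2, 0, 2, 5, 7}


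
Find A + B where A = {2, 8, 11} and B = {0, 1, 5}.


A + B = {a + b : a ∈ A, b ∈ B}.
Enumerate all |A|·|B| = 3·3 = 9 pairs (a, b) and collect distinct sums.
a = 2: 2+0=2, 2+1=3, 2+5=7
a = 8: 8+0=8, 8+1=9, 8+5=13
a = 11: 11+0=11, 11+1=12, 11+5=16
Collecting distinct sums: A + B = {2, 3, 7, 8, 9, 11, 12, 13, 16}
|A + B| = 9

A + B = {2, 3, 7, 8, 9, 11, 12, 13, 16}


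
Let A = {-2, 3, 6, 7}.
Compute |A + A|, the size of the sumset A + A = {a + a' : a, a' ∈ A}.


A + A = {a + a' : a, a' ∈ A}; |A| = 4.
General bounds: 2|A| - 1 ≤ |A + A| ≤ |A|(|A|+1)/2, i.e. 7 ≤ |A + A| ≤ 10.
Lower bound 2|A|-1 is attained iff A is an arithmetic progression.
Enumerate sums a + a' for a ≤ a' (symmetric, so this suffices):
a = -2: -2+-2=-4, -2+3=1, -2+6=4, -2+7=5
a = 3: 3+3=6, 3+6=9, 3+7=10
a = 6: 6+6=12, 6+7=13
a = 7: 7+7=14
Distinct sums: {-4, 1, 4, 5, 6, 9, 10, 12, 13, 14}
|A + A| = 10

|A + A| = 10


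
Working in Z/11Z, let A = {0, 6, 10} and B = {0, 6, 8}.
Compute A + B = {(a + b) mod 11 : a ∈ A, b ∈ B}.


Work in Z/11Z: reduce every sum a + b modulo 11.
Enumerate all 9 pairs:
a = 0: 0+0=0, 0+6=6, 0+8=8
a = 6: 6+0=6, 6+6=1, 6+8=3
a = 10: 10+0=10, 10+6=5, 10+8=7
Distinct residues collected: {0, 1, 3, 5, 6, 7, 8, 10}
|A + B| = 8 (out of 11 total residues).

A + B = {0, 1, 3, 5, 6, 7, 8, 10}


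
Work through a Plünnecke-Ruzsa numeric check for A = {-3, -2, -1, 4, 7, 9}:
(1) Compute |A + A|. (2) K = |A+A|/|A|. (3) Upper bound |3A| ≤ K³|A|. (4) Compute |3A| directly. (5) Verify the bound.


|A| = 6.
Step 1: Compute A + A by enumerating all 36 pairs.
A + A = {-6, -5, -4, -3, -2, 1, 2, 3, 4, 5, 6, 7, 8, 11, 13, 14, 16, 18}, so |A + A| = 18.
Step 2: Doubling constant K = |A + A|/|A| = 18/6 = 18/6 ≈ 3.0000.
Step 3: Plünnecke-Ruzsa gives |3A| ≤ K³·|A| = (3.0000)³ · 6 ≈ 162.0000.
Step 4: Compute 3A = A + A + A directly by enumerating all triples (a,b,c) ∈ A³; |3A| = 34.
Step 5: Check 34 ≤ 162.0000? Yes ✓.

K = 18/6, Plünnecke-Ruzsa bound K³|A| ≈ 162.0000, |3A| = 34, inequality holds.


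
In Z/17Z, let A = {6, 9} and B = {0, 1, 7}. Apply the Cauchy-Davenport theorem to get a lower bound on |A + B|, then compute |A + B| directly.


Cauchy-Davenport: |A + B| ≥ min(p, |A| + |B| - 1) for A, B nonempty in Z/pZ.
|A| = 2, |B| = 3, p = 17.
CD lower bound = min(17, 2 + 3 - 1) = min(17, 4) = 4.
Compute A + B mod 17 directly:
a = 6: 6+0=6, 6+1=7, 6+7=13
a = 9: 9+0=9, 9+1=10, 9+7=16
A + B = {6, 7, 9, 10, 13, 16}, so |A + B| = 6.
Verify: 6 ≥ 4? Yes ✓.

CD lower bound = 4, actual |A + B| = 6.


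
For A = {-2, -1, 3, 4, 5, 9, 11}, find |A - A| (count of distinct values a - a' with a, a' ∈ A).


A - A = {a - a' : a, a' ∈ A}; |A| = 7.
Bounds: 2|A|-1 ≤ |A - A| ≤ |A|² - |A| + 1, i.e. 13 ≤ |A - A| ≤ 43.
Note: 0 ∈ A - A always (from a - a). The set is symmetric: if d ∈ A - A then -d ∈ A - A.
Enumerate nonzero differences d = a - a' with a > a' (then include -d):
Positive differences: {1, 2, 4, 5, 6, 7, 8, 10, 11, 12, 13}
Full difference set: {0} ∪ (positive diffs) ∪ (negative diffs).
|A - A| = 1 + 2·11 = 23 (matches direct enumeration: 23).

|A - A| = 23


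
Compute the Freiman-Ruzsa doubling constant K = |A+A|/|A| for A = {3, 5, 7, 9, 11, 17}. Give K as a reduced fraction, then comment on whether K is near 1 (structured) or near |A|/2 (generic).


|A| = 6.
Compute A + A by enumerating all 36 pairs.
A + A = {6, 8, 10, 12, 14, 16, 18, 20, 22, 24, 26, 28, 34}, so |A + A| = 13.
K = |A + A| / |A| = 13/6 (already in lowest terms) ≈ 2.1667.
Reference: AP of size 6 gives K = 11/6 ≈ 1.8333; a fully generic set of size 6 gives K ≈ 3.5000.

|A| = 6, |A + A| = 13, K = 13/6.


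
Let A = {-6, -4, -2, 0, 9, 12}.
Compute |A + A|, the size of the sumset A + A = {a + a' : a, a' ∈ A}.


A + A = {a + a' : a, a' ∈ A}; |A| = 6.
General bounds: 2|A| - 1 ≤ |A + A| ≤ |A|(|A|+1)/2, i.e. 11 ≤ |A + A| ≤ 21.
Lower bound 2|A|-1 is attained iff A is an arithmetic progression.
Enumerate sums a + a' for a ≤ a' (symmetric, so this suffices):
a = -6: -6+-6=-12, -6+-4=-10, -6+-2=-8, -6+0=-6, -6+9=3, -6+12=6
a = -4: -4+-4=-8, -4+-2=-6, -4+0=-4, -4+9=5, -4+12=8
a = -2: -2+-2=-4, -2+0=-2, -2+9=7, -2+12=10
a = 0: 0+0=0, 0+9=9, 0+12=12
a = 9: 9+9=18, 9+12=21
a = 12: 12+12=24
Distinct sums: {-12, -10, -8, -6, -4, -2, 0, 3, 5, 6, 7, 8, 9, 10, 12, 18, 21, 24}
|A + A| = 18

|A + A| = 18


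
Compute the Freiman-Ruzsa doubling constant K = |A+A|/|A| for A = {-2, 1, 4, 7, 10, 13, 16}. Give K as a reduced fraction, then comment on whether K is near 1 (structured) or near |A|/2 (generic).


|A| = 7.
Compute A + A by enumerating all 49 pairs.
A + A = {-4, -1, 2, 5, 8, 11, 14, 17, 20, 23, 26, 29, 32}, so |A + A| = 13.
K = |A + A| / |A| = 13/7 (already in lowest terms) ≈ 1.8571.
Reference: AP of size 7 gives K = 13/7 ≈ 1.8571; a fully generic set of size 7 gives K ≈ 4.0000.

|A| = 7, |A + A| = 13, K = 13/7.


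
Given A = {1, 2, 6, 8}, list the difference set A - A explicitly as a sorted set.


A - A = {a - a' : a, a' ∈ A}.
Compute a - a' for each ordered pair (a, a'):
a = 1: 1-1=0, 1-2=-1, 1-6=-5, 1-8=-7
a = 2: 2-1=1, 2-2=0, 2-6=-4, 2-8=-6
a = 6: 6-1=5, 6-2=4, 6-6=0, 6-8=-2
a = 8: 8-1=7, 8-2=6, 8-6=2, 8-8=0
Collecting distinct values (and noting 0 appears from a-a):
A - A = {-7, -6, -5, -4, -2, -1, 0, 1, 2, 4, 5, 6, 7}
|A - A| = 13

A - A = {-7, -6, -5, -4, -2, -1, 0, 1, 2, 4, 5, 6, 7}


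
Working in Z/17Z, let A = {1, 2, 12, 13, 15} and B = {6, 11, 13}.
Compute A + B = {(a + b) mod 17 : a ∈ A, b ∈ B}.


Work in Z/17Z: reduce every sum a + b modulo 17.
Enumerate all 15 pairs:
a = 1: 1+6=7, 1+11=12, 1+13=14
a = 2: 2+6=8, 2+11=13, 2+13=15
a = 12: 12+6=1, 12+11=6, 12+13=8
a = 13: 13+6=2, 13+11=7, 13+13=9
a = 15: 15+6=4, 15+11=9, 15+13=11
Distinct residues collected: {1, 2, 4, 6, 7, 8, 9, 11, 12, 13, 14, 15}
|A + B| = 12 (out of 17 total residues).

A + B = {1, 2, 4, 6, 7, 8, 9, 11, 12, 13, 14, 15}


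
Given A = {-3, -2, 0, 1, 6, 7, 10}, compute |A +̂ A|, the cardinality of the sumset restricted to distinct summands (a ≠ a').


Restricted sumset: A +̂ A = {a + a' : a ∈ A, a' ∈ A, a ≠ a'}.
Equivalently, take A + A and drop any sum 2a that is achievable ONLY as a + a for a ∈ A (i.e. sums representable only with equal summands).
Enumerate pairs (a, a') with a < a' (symmetric, so each unordered pair gives one sum; this covers all a ≠ a'):
  -3 + -2 = -5
  -3 + 0 = -3
  -3 + 1 = -2
  -3 + 6 = 3
  -3 + 7 = 4
  -3 + 10 = 7
  -2 + 0 = -2
  -2 + 1 = -1
  -2 + 6 = 4
  -2 + 7 = 5
  -2 + 10 = 8
  0 + 1 = 1
  0 + 6 = 6
  0 + 7 = 7
  0 + 10 = 10
  1 + 6 = 7
  1 + 7 = 8
  1 + 10 = 11
  6 + 7 = 13
  6 + 10 = 16
  7 + 10 = 17
Collected distinct sums: {-5, -3, -2, -1, 1, 3, 4, 5, 6, 7, 8, 10, 11, 13, 16, 17}
|A +̂ A| = 16
(Reference bound: |A +̂ A| ≥ 2|A| - 3 for |A| ≥ 2, with |A| = 7 giving ≥ 11.)

|A +̂ A| = 16


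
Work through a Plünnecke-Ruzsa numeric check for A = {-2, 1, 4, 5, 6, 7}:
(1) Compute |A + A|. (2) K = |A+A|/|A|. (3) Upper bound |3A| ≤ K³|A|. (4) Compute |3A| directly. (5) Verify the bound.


|A| = 6.
Step 1: Compute A + A by enumerating all 36 pairs.
A + A = {-4, -1, 2, 3, 4, 5, 6, 7, 8, 9, 10, 11, 12, 13, 14}, so |A + A| = 15.
Step 2: Doubling constant K = |A + A|/|A| = 15/6 = 15/6 ≈ 2.5000.
Step 3: Plünnecke-Ruzsa gives |3A| ≤ K³·|A| = (2.5000)³ · 6 ≈ 93.7500.
Step 4: Compute 3A = A + A + A directly by enumerating all triples (a,b,c) ∈ A³; |3A| = 24.
Step 5: Check 24 ≤ 93.7500? Yes ✓.

K = 15/6, Plünnecke-Ruzsa bound K³|A| ≈ 93.7500, |3A| = 24, inequality holds.


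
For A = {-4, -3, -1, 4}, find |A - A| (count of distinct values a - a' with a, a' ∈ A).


A - A = {a - a' : a, a' ∈ A}; |A| = 4.
Bounds: 2|A|-1 ≤ |A - A| ≤ |A|² - |A| + 1, i.e. 7 ≤ |A - A| ≤ 13.
Note: 0 ∈ A - A always (from a - a). The set is symmetric: if d ∈ A - A then -d ∈ A - A.
Enumerate nonzero differences d = a - a' with a > a' (then include -d):
Positive differences: {1, 2, 3, 5, 7, 8}
Full difference set: {0} ∪ (positive diffs) ∪ (negative diffs).
|A - A| = 1 + 2·6 = 13 (matches direct enumeration: 13).

|A - A| = 13


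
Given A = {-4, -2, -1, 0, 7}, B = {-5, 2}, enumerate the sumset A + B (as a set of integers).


A + B = {a + b : a ∈ A, b ∈ B}.
Enumerate all |A|·|B| = 5·2 = 10 pairs (a, b) and collect distinct sums.
a = -4: -4+-5=-9, -4+2=-2
a = -2: -2+-5=-7, -2+2=0
a = -1: -1+-5=-6, -1+2=1
a = 0: 0+-5=-5, 0+2=2
a = 7: 7+-5=2, 7+2=9
Collecting distinct sums: A + B = {-9, -7, -6, -5, -2, 0, 1, 2, 9}
|A + B| = 9

A + B = {-9, -7, -6, -5, -2, 0, 1, 2, 9}


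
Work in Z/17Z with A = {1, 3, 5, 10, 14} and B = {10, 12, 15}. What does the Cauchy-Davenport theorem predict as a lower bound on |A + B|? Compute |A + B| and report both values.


Cauchy-Davenport: |A + B| ≥ min(p, |A| + |B| - 1) for A, B nonempty in Z/pZ.
|A| = 5, |B| = 3, p = 17.
CD lower bound = min(17, 5 + 3 - 1) = min(17, 7) = 7.
Compute A + B mod 17 directly:
a = 1: 1+10=11, 1+12=13, 1+15=16
a = 3: 3+10=13, 3+12=15, 3+15=1
a = 5: 5+10=15, 5+12=0, 5+15=3
a = 10: 10+10=3, 10+12=5, 10+15=8
a = 14: 14+10=7, 14+12=9, 14+15=12
A + B = {0, 1, 3, 5, 7, 8, 9, 11, 12, 13, 15, 16}, so |A + B| = 12.
Verify: 12 ≥ 7? Yes ✓.

CD lower bound = 7, actual |A + B| = 12.


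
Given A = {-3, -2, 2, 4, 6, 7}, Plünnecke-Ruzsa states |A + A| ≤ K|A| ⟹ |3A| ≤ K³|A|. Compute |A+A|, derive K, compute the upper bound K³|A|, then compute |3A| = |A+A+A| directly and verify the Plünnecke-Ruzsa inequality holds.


|A| = 6.
Step 1: Compute A + A by enumerating all 36 pairs.
A + A = {-6, -5, -4, -1, 0, 1, 2, 3, 4, 5, 6, 8, 9, 10, 11, 12, 13, 14}, so |A + A| = 18.
Step 2: Doubling constant K = |A + A|/|A| = 18/6 = 18/6 ≈ 3.0000.
Step 3: Plünnecke-Ruzsa gives |3A| ≤ K³·|A| = (3.0000)³ · 6 ≈ 162.0000.
Step 4: Compute 3A = A + A + A directly by enumerating all triples (a,b,c) ∈ A³; |3A| = 30.
Step 5: Check 30 ≤ 162.0000? Yes ✓.

K = 18/6, Plünnecke-Ruzsa bound K³|A| ≈ 162.0000, |3A| = 30, inequality holds.


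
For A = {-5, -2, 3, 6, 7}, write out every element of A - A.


A - A = {a - a' : a, a' ∈ A}.
Compute a - a' for each ordered pair (a, a'):
a = -5: -5--5=0, -5--2=-3, -5-3=-8, -5-6=-11, -5-7=-12
a = -2: -2--5=3, -2--2=0, -2-3=-5, -2-6=-8, -2-7=-9
a = 3: 3--5=8, 3--2=5, 3-3=0, 3-6=-3, 3-7=-4
a = 6: 6--5=11, 6--2=8, 6-3=3, 6-6=0, 6-7=-1
a = 7: 7--5=12, 7--2=9, 7-3=4, 7-6=1, 7-7=0
Collecting distinct values (and noting 0 appears from a-a):
A - A = {-12, -11, -9, -8, -5, -4, -3, -1, 0, 1, 3, 4, 5, 8, 9, 11, 12}
|A - A| = 17

A - A = {-12, -11, -9, -8, -5, -4, -3, -1, 0, 1, 3, 4, 5, 8, 9, 11, 12}


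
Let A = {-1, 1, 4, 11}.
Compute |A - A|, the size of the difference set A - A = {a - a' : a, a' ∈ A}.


A - A = {a - a' : a, a' ∈ A}; |A| = 4.
Bounds: 2|A|-1 ≤ |A - A| ≤ |A|² - |A| + 1, i.e. 7 ≤ |A - A| ≤ 13.
Note: 0 ∈ A - A always (from a - a). The set is symmetric: if d ∈ A - A then -d ∈ A - A.
Enumerate nonzero differences d = a - a' with a > a' (then include -d):
Positive differences: {2, 3, 5, 7, 10, 12}
Full difference set: {0} ∪ (positive diffs) ∪ (negative diffs).
|A - A| = 1 + 2·6 = 13 (matches direct enumeration: 13).

|A - A| = 13


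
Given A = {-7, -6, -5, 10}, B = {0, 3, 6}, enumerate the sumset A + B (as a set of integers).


A + B = {a + b : a ∈ A, b ∈ B}.
Enumerate all |A|·|B| = 4·3 = 12 pairs (a, b) and collect distinct sums.
a = -7: -7+0=-7, -7+3=-4, -7+6=-1
a = -6: -6+0=-6, -6+3=-3, -6+6=0
a = -5: -5+0=-5, -5+3=-2, -5+6=1
a = 10: 10+0=10, 10+3=13, 10+6=16
Collecting distinct sums: A + B = {-7, -6, -5, -4, -3, -2, -1, 0, 1, 10, 13, 16}
|A + B| = 12

A + B = {-7, -6, -5, -4, -3, -2, -1, 0, 1, 10, 13, 16}


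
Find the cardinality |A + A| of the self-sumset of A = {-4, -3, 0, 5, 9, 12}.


A + A = {a + a' : a, a' ∈ A}; |A| = 6.
General bounds: 2|A| - 1 ≤ |A + A| ≤ |A|(|A|+1)/2, i.e. 11 ≤ |A + A| ≤ 21.
Lower bound 2|A|-1 is attained iff A is an arithmetic progression.
Enumerate sums a + a' for a ≤ a' (symmetric, so this suffices):
a = -4: -4+-4=-8, -4+-3=-7, -4+0=-4, -4+5=1, -4+9=5, -4+12=8
a = -3: -3+-3=-6, -3+0=-3, -3+5=2, -3+9=6, -3+12=9
a = 0: 0+0=0, 0+5=5, 0+9=9, 0+12=12
a = 5: 5+5=10, 5+9=14, 5+12=17
a = 9: 9+9=18, 9+12=21
a = 12: 12+12=24
Distinct sums: {-8, -7, -6, -4, -3, 0, 1, 2, 5, 6, 8, 9, 10, 12, 14, 17, 18, 21, 24}
|A + A| = 19

|A + A| = 19


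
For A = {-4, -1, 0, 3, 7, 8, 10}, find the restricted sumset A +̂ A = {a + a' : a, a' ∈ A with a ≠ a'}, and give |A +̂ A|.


Restricted sumset: A +̂ A = {a + a' : a ∈ A, a' ∈ A, a ≠ a'}.
Equivalently, take A + A and drop any sum 2a that is achievable ONLY as a + a for a ∈ A (i.e. sums representable only with equal summands).
Enumerate pairs (a, a') with a < a' (symmetric, so each unordered pair gives one sum; this covers all a ≠ a'):
  -4 + -1 = -5
  -4 + 0 = -4
  -4 + 3 = -1
  -4 + 7 = 3
  -4 + 8 = 4
  -4 + 10 = 6
  -1 + 0 = -1
  -1 + 3 = 2
  -1 + 7 = 6
  -1 + 8 = 7
  -1 + 10 = 9
  0 + 3 = 3
  0 + 7 = 7
  0 + 8 = 8
  0 + 10 = 10
  3 + 7 = 10
  3 + 8 = 11
  3 + 10 = 13
  7 + 8 = 15
  7 + 10 = 17
  8 + 10 = 18
Collected distinct sums: {-5, -4, -1, 2, 3, 4, 6, 7, 8, 9, 10, 11, 13, 15, 17, 18}
|A +̂ A| = 16
(Reference bound: |A +̂ A| ≥ 2|A| - 3 for |A| ≥ 2, with |A| = 7 giving ≥ 11.)

|A +̂ A| = 16


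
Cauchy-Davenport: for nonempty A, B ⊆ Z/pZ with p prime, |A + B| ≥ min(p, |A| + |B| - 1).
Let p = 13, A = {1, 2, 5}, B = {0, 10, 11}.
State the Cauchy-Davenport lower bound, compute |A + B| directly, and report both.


Cauchy-Davenport: |A + B| ≥ min(p, |A| + |B| - 1) for A, B nonempty in Z/pZ.
|A| = 3, |B| = 3, p = 13.
CD lower bound = min(13, 3 + 3 - 1) = min(13, 5) = 5.
Compute A + B mod 13 directly:
a = 1: 1+0=1, 1+10=11, 1+11=12
a = 2: 2+0=2, 2+10=12, 2+11=0
a = 5: 5+0=5, 5+10=2, 5+11=3
A + B = {0, 1, 2, 3, 5, 11, 12}, so |A + B| = 7.
Verify: 7 ≥ 5? Yes ✓.

CD lower bound = 5, actual |A + B| = 7.


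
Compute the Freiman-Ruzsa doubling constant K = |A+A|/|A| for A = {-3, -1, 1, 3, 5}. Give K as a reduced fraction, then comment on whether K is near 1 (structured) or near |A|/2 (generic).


|A| = 5.
Compute A + A by enumerating all 25 pairs.
A + A = {-6, -4, -2, 0, 2, 4, 6, 8, 10}, so |A + A| = 9.
K = |A + A| / |A| = 9/5 (already in lowest terms) ≈ 1.8000.
Reference: AP of size 5 gives K = 9/5 ≈ 1.8000; a fully generic set of size 5 gives K ≈ 3.0000.

|A| = 5, |A + A| = 9, K = 9/5.


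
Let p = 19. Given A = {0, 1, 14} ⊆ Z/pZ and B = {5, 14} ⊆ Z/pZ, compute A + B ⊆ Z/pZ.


Work in Z/19Z: reduce every sum a + b modulo 19.
Enumerate all 6 pairs:
a = 0: 0+5=5, 0+14=14
a = 1: 1+5=6, 1+14=15
a = 14: 14+5=0, 14+14=9
Distinct residues collected: {0, 5, 6, 9, 14, 15}
|A + B| = 6 (out of 19 total residues).

A + B = {0, 5, 6, 9, 14, 15}


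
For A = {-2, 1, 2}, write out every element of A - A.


A - A = {a - a' : a, a' ∈ A}.
Compute a - a' for each ordered pair (a, a'):
a = -2: -2--2=0, -2-1=-3, -2-2=-4
a = 1: 1--2=3, 1-1=0, 1-2=-1
a = 2: 2--2=4, 2-1=1, 2-2=0
Collecting distinct values (and noting 0 appears from a-a):
A - A = {-4, -3, -1, 0, 1, 3, 4}
|A - A| = 7

A - A = {-4, -3, -1, 0, 1, 3, 4}


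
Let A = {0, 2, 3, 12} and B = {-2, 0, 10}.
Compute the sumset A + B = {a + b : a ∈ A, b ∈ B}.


A + B = {a + b : a ∈ A, b ∈ B}.
Enumerate all |A|·|B| = 4·3 = 12 pairs (a, b) and collect distinct sums.
a = 0: 0+-2=-2, 0+0=0, 0+10=10
a = 2: 2+-2=0, 2+0=2, 2+10=12
a = 3: 3+-2=1, 3+0=3, 3+10=13
a = 12: 12+-2=10, 12+0=12, 12+10=22
Collecting distinct sums: A + B = {-2, 0, 1, 2, 3, 10, 12, 13, 22}
|A + B| = 9

A + B = {-2, 0, 1, 2, 3, 10, 12, 13, 22}


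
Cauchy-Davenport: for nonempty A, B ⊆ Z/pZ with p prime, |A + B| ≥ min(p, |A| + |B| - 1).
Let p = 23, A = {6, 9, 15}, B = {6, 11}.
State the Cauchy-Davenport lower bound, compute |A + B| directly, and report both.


Cauchy-Davenport: |A + B| ≥ min(p, |A| + |B| - 1) for A, B nonempty in Z/pZ.
|A| = 3, |B| = 2, p = 23.
CD lower bound = min(23, 3 + 2 - 1) = min(23, 4) = 4.
Compute A + B mod 23 directly:
a = 6: 6+6=12, 6+11=17
a = 9: 9+6=15, 9+11=20
a = 15: 15+6=21, 15+11=3
A + B = {3, 12, 15, 17, 20, 21}, so |A + B| = 6.
Verify: 6 ≥ 4? Yes ✓.

CD lower bound = 4, actual |A + B| = 6.


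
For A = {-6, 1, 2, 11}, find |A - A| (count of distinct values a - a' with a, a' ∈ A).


A - A = {a - a' : a, a' ∈ A}; |A| = 4.
Bounds: 2|A|-1 ≤ |A - A| ≤ |A|² - |A| + 1, i.e. 7 ≤ |A - A| ≤ 13.
Note: 0 ∈ A - A always (from a - a). The set is symmetric: if d ∈ A - A then -d ∈ A - A.
Enumerate nonzero differences d = a - a' with a > a' (then include -d):
Positive differences: {1, 7, 8, 9, 10, 17}
Full difference set: {0} ∪ (positive diffs) ∪ (negative diffs).
|A - A| = 1 + 2·6 = 13 (matches direct enumeration: 13).

|A - A| = 13


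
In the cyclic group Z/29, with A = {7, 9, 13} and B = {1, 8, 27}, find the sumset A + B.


Work in Z/29Z: reduce every sum a + b modulo 29.
Enumerate all 9 pairs:
a = 7: 7+1=8, 7+8=15, 7+27=5
a = 9: 9+1=10, 9+8=17, 9+27=7
a = 13: 13+1=14, 13+8=21, 13+27=11
Distinct residues collected: {5, 7, 8, 10, 11, 14, 15, 17, 21}
|A + B| = 9 (out of 29 total residues).

A + B = {5, 7, 8, 10, 11, 14, 15, 17, 21}


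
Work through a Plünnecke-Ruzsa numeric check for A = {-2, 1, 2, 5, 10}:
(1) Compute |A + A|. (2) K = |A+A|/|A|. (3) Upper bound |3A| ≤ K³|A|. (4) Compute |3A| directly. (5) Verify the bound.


|A| = 5.
Step 1: Compute A + A by enumerating all 25 pairs.
A + A = {-4, -1, 0, 2, 3, 4, 6, 7, 8, 10, 11, 12, 15, 20}, so |A + A| = 14.
Step 2: Doubling constant K = |A + A|/|A| = 14/5 = 14/5 ≈ 2.8000.
Step 3: Plünnecke-Ruzsa gives |3A| ≤ K³·|A| = (2.8000)³ · 5 ≈ 109.7600.
Step 4: Compute 3A = A + A + A directly by enumerating all triples (a,b,c) ∈ A³; |3A| = 27.
Step 5: Check 27 ≤ 109.7600? Yes ✓.

K = 14/5, Plünnecke-Ruzsa bound K³|A| ≈ 109.7600, |3A| = 27, inequality holds.


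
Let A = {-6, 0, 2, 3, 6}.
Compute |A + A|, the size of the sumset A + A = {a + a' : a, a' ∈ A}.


A + A = {a + a' : a, a' ∈ A}; |A| = 5.
General bounds: 2|A| - 1 ≤ |A + A| ≤ |A|(|A|+1)/2, i.e. 9 ≤ |A + A| ≤ 15.
Lower bound 2|A|-1 is attained iff A is an arithmetic progression.
Enumerate sums a + a' for a ≤ a' (symmetric, so this suffices):
a = -6: -6+-6=-12, -6+0=-6, -6+2=-4, -6+3=-3, -6+6=0
a = 0: 0+0=0, 0+2=2, 0+3=3, 0+6=6
a = 2: 2+2=4, 2+3=5, 2+6=8
a = 3: 3+3=6, 3+6=9
a = 6: 6+6=12
Distinct sums: {-12, -6, -4, -3, 0, 2, 3, 4, 5, 6, 8, 9, 12}
|A + A| = 13

|A + A| = 13


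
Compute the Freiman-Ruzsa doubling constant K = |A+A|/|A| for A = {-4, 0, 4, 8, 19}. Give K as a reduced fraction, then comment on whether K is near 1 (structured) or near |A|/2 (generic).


|A| = 5.
Compute A + A by enumerating all 25 pairs.
A + A = {-8, -4, 0, 4, 8, 12, 15, 16, 19, 23, 27, 38}, so |A + A| = 12.
K = |A + A| / |A| = 12/5 (already in lowest terms) ≈ 2.4000.
Reference: AP of size 5 gives K = 9/5 ≈ 1.8000; a fully generic set of size 5 gives K ≈ 3.0000.

|A| = 5, |A + A| = 12, K = 12/5.


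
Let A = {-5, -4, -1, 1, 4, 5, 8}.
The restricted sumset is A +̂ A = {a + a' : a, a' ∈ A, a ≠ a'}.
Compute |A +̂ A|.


Restricted sumset: A +̂ A = {a + a' : a ∈ A, a' ∈ A, a ≠ a'}.
Equivalently, take A + A and drop any sum 2a that is achievable ONLY as a + a for a ∈ A (i.e. sums representable only with equal summands).
Enumerate pairs (a, a') with a < a' (symmetric, so each unordered pair gives one sum; this covers all a ≠ a'):
  -5 + -4 = -9
  -5 + -1 = -6
  -5 + 1 = -4
  -5 + 4 = -1
  -5 + 5 = 0
  -5 + 8 = 3
  -4 + -1 = -5
  -4 + 1 = -3
  -4 + 4 = 0
  -4 + 5 = 1
  -4 + 8 = 4
  -1 + 1 = 0
  -1 + 4 = 3
  -1 + 5 = 4
  -1 + 8 = 7
  1 + 4 = 5
  1 + 5 = 6
  1 + 8 = 9
  4 + 5 = 9
  4 + 8 = 12
  5 + 8 = 13
Collected distinct sums: {-9, -6, -5, -4, -3, -1, 0, 1, 3, 4, 5, 6, 7, 9, 12, 13}
|A +̂ A| = 16
(Reference bound: |A +̂ A| ≥ 2|A| - 3 for |A| ≥ 2, with |A| = 7 giving ≥ 11.)

|A +̂ A| = 16


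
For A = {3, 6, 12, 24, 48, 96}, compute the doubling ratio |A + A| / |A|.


|A| = 6.
Compute A + A by enumerating all 36 pairs.
A + A = {6, 9, 12, 15, 18, 24, 27, 30, 36, 48, 51, 54, 60, 72, 96, 99, 102, 108, 120, 144, 192}, so |A + A| = 21.
K = |A + A| / |A| = 21/6 = 7/2 ≈ 3.5000.
Reference: AP of size 6 gives K = 11/6 ≈ 1.8333; a fully generic set of size 6 gives K ≈ 3.5000.

|A| = 6, |A + A| = 21, K = 21/6 = 7/2.


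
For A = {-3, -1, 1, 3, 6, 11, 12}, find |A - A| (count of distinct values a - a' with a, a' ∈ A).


A - A = {a - a' : a, a' ∈ A}; |A| = 7.
Bounds: 2|A|-1 ≤ |A - A| ≤ |A|² - |A| + 1, i.e. 13 ≤ |A - A| ≤ 43.
Note: 0 ∈ A - A always (from a - a). The set is symmetric: if d ∈ A - A then -d ∈ A - A.
Enumerate nonzero differences d = a - a' with a > a' (then include -d):
Positive differences: {1, 2, 3, 4, 5, 6, 7, 8, 9, 10, 11, 12, 13, 14, 15}
Full difference set: {0} ∪ (positive diffs) ∪ (negative diffs).
|A - A| = 1 + 2·15 = 31 (matches direct enumeration: 31).

|A - A| = 31


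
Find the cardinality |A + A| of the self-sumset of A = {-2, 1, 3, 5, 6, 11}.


A + A = {a + a' : a, a' ∈ A}; |A| = 6.
General bounds: 2|A| - 1 ≤ |A + A| ≤ |A|(|A|+1)/2, i.e. 11 ≤ |A + A| ≤ 21.
Lower bound 2|A|-1 is attained iff A is an arithmetic progression.
Enumerate sums a + a' for a ≤ a' (symmetric, so this suffices):
a = -2: -2+-2=-4, -2+1=-1, -2+3=1, -2+5=3, -2+6=4, -2+11=9
a = 1: 1+1=2, 1+3=4, 1+5=6, 1+6=7, 1+11=12
a = 3: 3+3=6, 3+5=8, 3+6=9, 3+11=14
a = 5: 5+5=10, 5+6=11, 5+11=16
a = 6: 6+6=12, 6+11=17
a = 11: 11+11=22
Distinct sums: {-4, -1, 1, 2, 3, 4, 6, 7, 8, 9, 10, 11, 12, 14, 16, 17, 22}
|A + A| = 17

|A + A| = 17


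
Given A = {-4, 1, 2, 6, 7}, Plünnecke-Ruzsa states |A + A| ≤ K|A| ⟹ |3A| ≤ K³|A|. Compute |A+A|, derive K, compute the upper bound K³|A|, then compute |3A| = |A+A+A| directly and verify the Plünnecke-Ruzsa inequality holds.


|A| = 5.
Step 1: Compute A + A by enumerating all 25 pairs.
A + A = {-8, -3, -2, 2, 3, 4, 7, 8, 9, 12, 13, 14}, so |A + A| = 12.
Step 2: Doubling constant K = |A + A|/|A| = 12/5 = 12/5 ≈ 2.4000.
Step 3: Plünnecke-Ruzsa gives |3A| ≤ K³·|A| = (2.4000)³ · 5 ≈ 69.1200.
Step 4: Compute 3A = A + A + A directly by enumerating all triples (a,b,c) ∈ A³; |3A| = 22.
Step 5: Check 22 ≤ 69.1200? Yes ✓.

K = 12/5, Plünnecke-Ruzsa bound K³|A| ≈ 69.1200, |3A| = 22, inequality holds.


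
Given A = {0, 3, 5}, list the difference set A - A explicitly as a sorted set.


A - A = {a - a' : a, a' ∈ A}.
Compute a - a' for each ordered pair (a, a'):
a = 0: 0-0=0, 0-3=-3, 0-5=-5
a = 3: 3-0=3, 3-3=0, 3-5=-2
a = 5: 5-0=5, 5-3=2, 5-5=0
Collecting distinct values (and noting 0 appears from a-a):
A - A = {-5, -3, -2, 0, 2, 3, 5}
|A - A| = 7

A - A = {-5, -3, -2, 0, 2, 3, 5}


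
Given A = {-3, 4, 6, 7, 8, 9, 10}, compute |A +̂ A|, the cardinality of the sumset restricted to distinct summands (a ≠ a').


Restricted sumset: A +̂ A = {a + a' : a ∈ A, a' ∈ A, a ≠ a'}.
Equivalently, take A + A and drop any sum 2a that is achievable ONLY as a + a for a ∈ A (i.e. sums representable only with equal summands).
Enumerate pairs (a, a') with a < a' (symmetric, so each unordered pair gives one sum; this covers all a ≠ a'):
  -3 + 4 = 1
  -3 + 6 = 3
  -3 + 7 = 4
  -3 + 8 = 5
  -3 + 9 = 6
  -3 + 10 = 7
  4 + 6 = 10
  4 + 7 = 11
  4 + 8 = 12
  4 + 9 = 13
  4 + 10 = 14
  6 + 7 = 13
  6 + 8 = 14
  6 + 9 = 15
  6 + 10 = 16
  7 + 8 = 15
  7 + 9 = 16
  7 + 10 = 17
  8 + 9 = 17
  8 + 10 = 18
  9 + 10 = 19
Collected distinct sums: {1, 3, 4, 5, 6, 7, 10, 11, 12, 13, 14, 15, 16, 17, 18, 19}
|A +̂ A| = 16
(Reference bound: |A +̂ A| ≥ 2|A| - 3 for |A| ≥ 2, with |A| = 7 giving ≥ 11.)

|A +̂ A| = 16


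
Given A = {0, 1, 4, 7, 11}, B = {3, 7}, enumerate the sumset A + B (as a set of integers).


A + B = {a + b : a ∈ A, b ∈ B}.
Enumerate all |A|·|B| = 5·2 = 10 pairs (a, b) and collect distinct sums.
a = 0: 0+3=3, 0+7=7
a = 1: 1+3=4, 1+7=8
a = 4: 4+3=7, 4+7=11
a = 7: 7+3=10, 7+7=14
a = 11: 11+3=14, 11+7=18
Collecting distinct sums: A + B = {3, 4, 7, 8, 10, 11, 14, 18}
|A + B| = 8

A + B = {3, 4, 7, 8, 10, 11, 14, 18}


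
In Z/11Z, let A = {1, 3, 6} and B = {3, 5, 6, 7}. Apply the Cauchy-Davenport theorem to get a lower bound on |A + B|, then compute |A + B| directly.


Cauchy-Davenport: |A + B| ≥ min(p, |A| + |B| - 1) for A, B nonempty in Z/pZ.
|A| = 3, |B| = 4, p = 11.
CD lower bound = min(11, 3 + 4 - 1) = min(11, 6) = 6.
Compute A + B mod 11 directly:
a = 1: 1+3=4, 1+5=6, 1+6=7, 1+7=8
a = 3: 3+3=6, 3+5=8, 3+6=9, 3+7=10
a = 6: 6+3=9, 6+5=0, 6+6=1, 6+7=2
A + B = {0, 1, 2, 4, 6, 7, 8, 9, 10}, so |A + B| = 9.
Verify: 9 ≥ 6? Yes ✓.

CD lower bound = 6, actual |A + B| = 9.


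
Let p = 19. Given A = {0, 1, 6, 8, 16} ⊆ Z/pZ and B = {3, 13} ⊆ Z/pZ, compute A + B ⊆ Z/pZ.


Work in Z/19Z: reduce every sum a + b modulo 19.
Enumerate all 10 pairs:
a = 0: 0+3=3, 0+13=13
a = 1: 1+3=4, 1+13=14
a = 6: 6+3=9, 6+13=0
a = 8: 8+3=11, 8+13=2
a = 16: 16+3=0, 16+13=10
Distinct residues collected: {0, 2, 3, 4, 9, 10, 11, 13, 14}
|A + B| = 9 (out of 19 total residues).

A + B = {0, 2, 3, 4, 9, 10, 11, 13, 14}


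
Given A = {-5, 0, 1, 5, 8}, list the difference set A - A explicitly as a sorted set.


A - A = {a - a' : a, a' ∈ A}.
Compute a - a' for each ordered pair (a, a'):
a = -5: -5--5=0, -5-0=-5, -5-1=-6, -5-5=-10, -5-8=-13
a = 0: 0--5=5, 0-0=0, 0-1=-1, 0-5=-5, 0-8=-8
a = 1: 1--5=6, 1-0=1, 1-1=0, 1-5=-4, 1-8=-7
a = 5: 5--5=10, 5-0=5, 5-1=4, 5-5=0, 5-8=-3
a = 8: 8--5=13, 8-0=8, 8-1=7, 8-5=3, 8-8=0
Collecting distinct values (and noting 0 appears from a-a):
A - A = {-13, -10, -8, -7, -6, -5, -4, -3, -1, 0, 1, 3, 4, 5, 6, 7, 8, 10, 13}
|A - A| = 19

A - A = {-13, -10, -8, -7, -6, -5, -4, -3, -1, 0, 1, 3, 4, 5, 6, 7, 8, 10, 13}


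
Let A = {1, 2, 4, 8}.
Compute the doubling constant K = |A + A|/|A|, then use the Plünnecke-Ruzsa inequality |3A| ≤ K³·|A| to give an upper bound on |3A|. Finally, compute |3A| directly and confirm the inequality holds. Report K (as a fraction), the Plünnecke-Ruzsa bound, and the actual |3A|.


|A| = 4.
Step 1: Compute A + A by enumerating all 16 pairs.
A + A = {2, 3, 4, 5, 6, 8, 9, 10, 12, 16}, so |A + A| = 10.
Step 2: Doubling constant K = |A + A|/|A| = 10/4 = 10/4 ≈ 2.5000.
Step 3: Plünnecke-Ruzsa gives |3A| ≤ K³·|A| = (2.5000)³ · 4 ≈ 62.5000.
Step 4: Compute 3A = A + A + A directly by enumerating all triples (a,b,c) ∈ A³; |3A| = 17.
Step 5: Check 17 ≤ 62.5000? Yes ✓.

K = 10/4, Plünnecke-Ruzsa bound K³|A| ≈ 62.5000, |3A| = 17, inequality holds.


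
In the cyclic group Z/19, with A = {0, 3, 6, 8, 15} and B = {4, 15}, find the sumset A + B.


Work in Z/19Z: reduce every sum a + b modulo 19.
Enumerate all 10 pairs:
a = 0: 0+4=4, 0+15=15
a = 3: 3+4=7, 3+15=18
a = 6: 6+4=10, 6+15=2
a = 8: 8+4=12, 8+15=4
a = 15: 15+4=0, 15+15=11
Distinct residues collected: {0, 2, 4, 7, 10, 11, 12, 15, 18}
|A + B| = 9 (out of 19 total residues).

A + B = {0, 2, 4, 7, 10, 11, 12, 15, 18}


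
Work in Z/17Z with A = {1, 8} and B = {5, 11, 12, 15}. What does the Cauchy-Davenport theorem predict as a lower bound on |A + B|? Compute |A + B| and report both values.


Cauchy-Davenport: |A + B| ≥ min(p, |A| + |B| - 1) for A, B nonempty in Z/pZ.
|A| = 2, |B| = 4, p = 17.
CD lower bound = min(17, 2 + 4 - 1) = min(17, 5) = 5.
Compute A + B mod 17 directly:
a = 1: 1+5=6, 1+11=12, 1+12=13, 1+15=16
a = 8: 8+5=13, 8+11=2, 8+12=3, 8+15=6
A + B = {2, 3, 6, 12, 13, 16}, so |A + B| = 6.
Verify: 6 ≥ 5? Yes ✓.

CD lower bound = 5, actual |A + B| = 6.


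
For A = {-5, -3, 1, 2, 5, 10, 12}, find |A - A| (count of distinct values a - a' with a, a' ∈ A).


A - A = {a - a' : a, a' ∈ A}; |A| = 7.
Bounds: 2|A|-1 ≤ |A - A| ≤ |A|² - |A| + 1, i.e. 13 ≤ |A - A| ≤ 43.
Note: 0 ∈ A - A always (from a - a). The set is symmetric: if d ∈ A - A then -d ∈ A - A.
Enumerate nonzero differences d = a - a' with a > a' (then include -d):
Positive differences: {1, 2, 3, 4, 5, 6, 7, 8, 9, 10, 11, 13, 15, 17}
Full difference set: {0} ∪ (positive diffs) ∪ (negative diffs).
|A - A| = 1 + 2·14 = 29 (matches direct enumeration: 29).

|A - A| = 29


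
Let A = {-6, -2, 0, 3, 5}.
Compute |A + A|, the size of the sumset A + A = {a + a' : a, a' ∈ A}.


A + A = {a + a' : a, a' ∈ A}; |A| = 5.
General bounds: 2|A| - 1 ≤ |A + A| ≤ |A|(|A|+1)/2, i.e. 9 ≤ |A + A| ≤ 15.
Lower bound 2|A|-1 is attained iff A is an arithmetic progression.
Enumerate sums a + a' for a ≤ a' (symmetric, so this suffices):
a = -6: -6+-6=-12, -6+-2=-8, -6+0=-6, -6+3=-3, -6+5=-1
a = -2: -2+-2=-4, -2+0=-2, -2+3=1, -2+5=3
a = 0: 0+0=0, 0+3=3, 0+5=5
a = 3: 3+3=6, 3+5=8
a = 5: 5+5=10
Distinct sums: {-12, -8, -6, -4, -3, -2, -1, 0, 1, 3, 5, 6, 8, 10}
|A + A| = 14

|A + A| = 14


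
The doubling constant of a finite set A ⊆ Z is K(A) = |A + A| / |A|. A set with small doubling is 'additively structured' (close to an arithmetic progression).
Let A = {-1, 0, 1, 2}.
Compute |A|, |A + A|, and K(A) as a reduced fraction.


|A| = 4.
Compute A + A by enumerating all 16 pairs.
A + A = {-2, -1, 0, 1, 2, 3, 4}, so |A + A| = 7.
K = |A + A| / |A| = 7/4 (already in lowest terms) ≈ 1.7500.
Reference: AP of size 4 gives K = 7/4 ≈ 1.7500; a fully generic set of size 4 gives K ≈ 2.5000.

|A| = 4, |A + A| = 7, K = 7/4.


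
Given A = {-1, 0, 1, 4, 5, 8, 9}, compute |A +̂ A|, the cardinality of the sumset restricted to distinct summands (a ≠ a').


Restricted sumset: A +̂ A = {a + a' : a ∈ A, a' ∈ A, a ≠ a'}.
Equivalently, take A + A and drop any sum 2a that is achievable ONLY as a + a for a ∈ A (i.e. sums representable only with equal summands).
Enumerate pairs (a, a') with a < a' (symmetric, so each unordered pair gives one sum; this covers all a ≠ a'):
  -1 + 0 = -1
  -1 + 1 = 0
  -1 + 4 = 3
  -1 + 5 = 4
  -1 + 8 = 7
  -1 + 9 = 8
  0 + 1 = 1
  0 + 4 = 4
  0 + 5 = 5
  0 + 8 = 8
  0 + 9 = 9
  1 + 4 = 5
  1 + 5 = 6
  1 + 8 = 9
  1 + 9 = 10
  4 + 5 = 9
  4 + 8 = 12
  4 + 9 = 13
  5 + 8 = 13
  5 + 9 = 14
  8 + 9 = 17
Collected distinct sums: {-1, 0, 1, 3, 4, 5, 6, 7, 8, 9, 10, 12, 13, 14, 17}
|A +̂ A| = 15
(Reference bound: |A +̂ A| ≥ 2|A| - 3 for |A| ≥ 2, with |A| = 7 giving ≥ 11.)

|A +̂ A| = 15


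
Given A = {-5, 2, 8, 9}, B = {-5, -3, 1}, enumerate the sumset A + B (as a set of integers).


A + B = {a + b : a ∈ A, b ∈ B}.
Enumerate all |A|·|B| = 4·3 = 12 pairs (a, b) and collect distinct sums.
a = -5: -5+-5=-10, -5+-3=-8, -5+1=-4
a = 2: 2+-5=-3, 2+-3=-1, 2+1=3
a = 8: 8+-5=3, 8+-3=5, 8+1=9
a = 9: 9+-5=4, 9+-3=6, 9+1=10
Collecting distinct sums: A + B = {-10, -8, -4, -3, -1, 3, 4, 5, 6, 9, 10}
|A + B| = 11

A + B = {-10, -8, -4, -3, -1, 3, 4, 5, 6, 9, 10}


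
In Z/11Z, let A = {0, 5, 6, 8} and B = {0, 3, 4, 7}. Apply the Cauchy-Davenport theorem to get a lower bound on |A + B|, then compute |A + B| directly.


Cauchy-Davenport: |A + B| ≥ min(p, |A| + |B| - 1) for A, B nonempty in Z/pZ.
|A| = 4, |B| = 4, p = 11.
CD lower bound = min(11, 4 + 4 - 1) = min(11, 7) = 7.
Compute A + B mod 11 directly:
a = 0: 0+0=0, 0+3=3, 0+4=4, 0+7=7
a = 5: 5+0=5, 5+3=8, 5+4=9, 5+7=1
a = 6: 6+0=6, 6+3=9, 6+4=10, 6+7=2
a = 8: 8+0=8, 8+3=0, 8+4=1, 8+7=4
A + B = {0, 1, 2, 3, 4, 5, 6, 7, 8, 9, 10}, so |A + B| = 11.
Verify: 11 ≥ 7? Yes ✓.

CD lower bound = 7, actual |A + B| = 11.
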